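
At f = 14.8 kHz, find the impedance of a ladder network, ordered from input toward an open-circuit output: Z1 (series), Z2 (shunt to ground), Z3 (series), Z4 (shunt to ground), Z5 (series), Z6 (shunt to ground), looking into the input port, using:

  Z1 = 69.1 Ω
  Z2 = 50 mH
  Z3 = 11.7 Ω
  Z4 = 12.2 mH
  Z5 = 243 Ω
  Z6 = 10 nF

Step 1 — Angular frequency: ω = 2π·f = 2π·1.48e+04 = 9.299e+04 rad/s.
Step 2 — Component impedances:
  Z1: Z = R = 69.1 Ω
  Z2: Z = jωL = j·9.299e+04·0.05 = 0 + j4650 Ω
  Z3: Z = R = 11.7 Ω
  Z4: Z = jωL = j·9.299e+04·0.0122 = 0 + j1134 Ω
  Z5: Z = R = 243 Ω
  Z6: Z = 1/(jωC) = -j/(ω·C) = 0 - j1075 Ω
Step 3 — Ladder network (open output): work backward from the far end, alternating series and parallel combinations. Z_in = 2425 + j2502 Ω = 3485∠45.9° Ω.

Z = 2425 + j2502 Ω = 3485∠45.9° Ω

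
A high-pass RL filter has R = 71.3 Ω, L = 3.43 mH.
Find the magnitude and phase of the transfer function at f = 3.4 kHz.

Step 1 — Angular frequency: ω = 2π·3400 = 2.136e+04 rad/s.
Step 2 — Transfer function: H(jω) = jωL/(R + jωL).
Step 3 — Numerator jωL = j·73.27; denominator R + jωL = 71.3 + j73.27.
Step 4 — H = 0.5137 + j0.4998.
Step 5 — Magnitude: |H| = 0.7167 (-2.9 dB); phase: φ = 44.2°.

|H| = 0.7167 (-2.9 dB), φ = 44.2°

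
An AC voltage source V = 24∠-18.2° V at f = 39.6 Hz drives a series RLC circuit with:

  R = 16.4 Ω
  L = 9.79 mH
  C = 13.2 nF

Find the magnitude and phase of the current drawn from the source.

Step 1 — Angular frequency: ω = 2π·f = 2π·39.6 = 248.8 rad/s.
Step 2 — Component impedances:
  R: Z = R = 16.4 Ω
  L: Z = jωL = j·248.8·0.00979 = 0 + j2.436 Ω
  C: Z = 1/(jωC) = -j/(ω·C) = 0 - j3.045e+05 Ω
Step 3 — Series combination: Z_total = R + L + C = 16.4 - j3.045e+05 Ω = 3.045e+05∠-90.0° Ω.
Step 4 — Source phasor: V = 24∠-18.2° V = 22.8 - j7.496 V.
Step 5 — Ohm's law: I = V / Z_total = (22.8 - j7.496) / (16.4 - j3.045e+05) = 2.462e-05 + j7.488e-05 A.
Step 6 — Convert to polar: |I| = 7.882e-05 A, ∠I = 71.8°.

I = 7.882e-05∠71.8° A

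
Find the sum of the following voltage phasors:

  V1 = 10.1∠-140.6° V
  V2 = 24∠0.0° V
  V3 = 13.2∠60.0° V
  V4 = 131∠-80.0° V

Step 1 — Convert each phasor to rectangular form:
  V1 = 10.1·(cos(-140.6°) + j·sin(-140.6°)) = -7.805 - j6.411 V
  V2 = 24·(cos(0.0°) + j·sin(0.0°)) = 24 V
  V3 = 13.2·(cos(60.0°) + j·sin(60.0°)) = 6.6 + j11.43 V
  V4 = 131·(cos(-80.0°) + j·sin(-80.0°)) = 22.75 - j129 V
Step 2 — Sum components: V_total = 45.54 - j124 V.
Step 3 — Convert to polar: |V_total| = 132.1 V, ∠V_total = -69.8°.

V_total = 132.1∠-69.8° V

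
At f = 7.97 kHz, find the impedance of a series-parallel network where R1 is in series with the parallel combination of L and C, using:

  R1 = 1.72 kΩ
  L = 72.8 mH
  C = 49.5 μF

Step 1 — Angular frequency: ω = 2π·f = 2π·7970 = 5.008e+04 rad/s.
Step 2 — Component impedances:
  R1: Z = R = 1720 Ω
  L: Z = jωL = j·5.008e+04·0.0728 = 0 + j3646 Ω
  C: Z = 1/(jωC) = -j/(ω·C) = 0 - j0.4034 Ω
Step 3 — Parallel branch: L || C = 1/(1/L + 1/C) = 0 - j0.4035 Ω.
Step 4 — Series with R1: Z_total = R1 + (L || C) = 1720 - j0.4035 Ω = 1720∠-0.0° Ω.

Z = 1720 - j0.4035 Ω = 1720∠-0.0° Ω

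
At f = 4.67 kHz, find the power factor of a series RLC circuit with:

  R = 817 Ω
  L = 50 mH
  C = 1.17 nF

Step 1 — Angular frequency: ω = 2π·f = 2π·4670 = 2.934e+04 rad/s.
Step 2 — Component impedances:
  R: Z = R = 817 Ω
  L: Z = jωL = j·2.934e+04·0.05 = 0 + j1467 Ω
  C: Z = 1/(jωC) = -j/(ω·C) = 0 - j2.913e+04 Ω
Step 3 — Series combination: Z_total = R + L + C = 817 - j2.766e+04 Ω = 2.767e+04∠-88.3° Ω.
Step 4 — Power factor: PF = cos(φ) = Re(Z)/|Z| = 817/27673 = 0.02952.
Step 5 — Type: Im(Z) = -2.766e+04 ⇒ leading (phase φ = -88.3°).

PF = 0.02952 (leading, φ = -88.3°)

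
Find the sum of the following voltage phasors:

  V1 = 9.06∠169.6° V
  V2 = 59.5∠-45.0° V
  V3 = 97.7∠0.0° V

Step 1 — Convert each phasor to rectangular form:
  V1 = 9.06·(cos(169.6°) + j·sin(169.6°)) = -8.911 + j1.636 V
  V2 = 59.5·(cos(-45.0°) + j·sin(-45.0°)) = 42.07 - j42.07 V
  V3 = 97.7·(cos(0.0°) + j·sin(0.0°)) = 97.7 V
Step 2 — Sum components: V_total = 130.9 - j40.44 V.
Step 3 — Convert to polar: |V_total| = 137 V, ∠V_total = -17.2°.

V_total = 137∠-17.2° V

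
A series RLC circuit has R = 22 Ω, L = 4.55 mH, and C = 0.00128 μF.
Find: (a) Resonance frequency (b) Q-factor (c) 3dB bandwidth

Step 1 — Resonance condition Im(Z)=0 gives ω₀ = 1/√(LC).
Step 2 — ω₀ = 1/√(0.00455·1.28e-09) = 4.144e+05 rad/s.
Step 3 — f₀ = ω₀/(2π) = 6.595e+04 Hz.
Step 4 — Series Q: Q = ω₀L/R = 4.144e+05·0.00455/22 = 85.7.
Step 5 — 3dB bandwidth: Δω = ω₀/Q = 4835 rad/s; BW = Δω/(2π) = 769.5 Hz.

(a) f₀ = 6.595e+04 Hz  (b) Q = 85.7  (c) BW = 769.5 Hz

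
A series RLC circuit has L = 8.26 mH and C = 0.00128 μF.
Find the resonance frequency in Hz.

Step 1 — Resonance condition Im(Z)=0 gives ω₀ = 1/√(LC).
Step 2 — ω₀ = 1/√(0.00826·1.28e-09) = 3.075e+05 rad/s.
Step 3 — f₀ = ω₀/(2π) = 4.895e+04 Hz.

f₀ = 4.895e+04 Hz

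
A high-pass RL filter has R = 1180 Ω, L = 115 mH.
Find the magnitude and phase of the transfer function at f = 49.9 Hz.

Step 1 — Angular frequency: ω = 2π·49.9 = 313.5 rad/s.
Step 2 — Transfer function: H(jω) = jωL/(R + jωL).
Step 3 — Numerator jωL = j·36.06; denominator R + jωL = 1180 + j36.06.
Step 4 — H = 0.0009328 + j0.03053.
Step 5 — Magnitude: |H| = 0.03054 (-30.3 dB); phase: φ = 88.2°.

|H| = 0.03054 (-30.3 dB), φ = 88.2°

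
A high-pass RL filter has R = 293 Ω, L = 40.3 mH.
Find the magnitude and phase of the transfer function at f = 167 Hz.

Step 1 — Angular frequency: ω = 2π·167 = 1049 rad/s.
Step 2 — Transfer function: H(jω) = jωL/(R + jωL).
Step 3 — Numerator jωL = j·42.29; denominator R + jωL = 293 + j42.29.
Step 4 — H = 0.0204 + j0.1414.
Step 5 — Magnitude: |H| = 0.1428 (-16.9 dB); phase: φ = 81.8°.

|H| = 0.1428 (-16.9 dB), φ = 81.8°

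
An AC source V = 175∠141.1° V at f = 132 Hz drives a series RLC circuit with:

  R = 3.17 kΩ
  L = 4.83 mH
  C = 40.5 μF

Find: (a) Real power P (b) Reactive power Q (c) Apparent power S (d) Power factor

Step 1 — Angular frequency: ω = 2π·f = 2π·132 = 829.4 rad/s.
Step 2 — Component impedances:
  R: Z = R = 3170 Ω
  L: Z = jωL = j·829.4·0.00483 = 0 + j4.006 Ω
  C: Z = 1/(jωC) = -j/(ω·C) = 0 - j29.77 Ω
Step 3 — Series combination: Z_total = R + L + C = 3170 - j25.76 Ω = 3170∠-0.5° Ω.
Step 4 — Source phasor: V = 175∠141.1° V = -136.2 + j109.9 V.
Step 5 — Current: I = V / Z = -0.04324 + j0.03432 A = 0.0552∠141.6° A.
Step 6 — Complex power: S = V·I* = 9.66 - j0.07852 VA.
Step 7 — Real power: P = Re(S) = 9.66 W.
Step 8 — Reactive power: Q = Im(S) = -0.07852 VAR.
Step 9 — Apparent power: |S| = 9.661 VA.
Step 10 — Power factor: PF = P/|S| = 1 (leading).

(a) P = 9.66 W  (b) Q = -0.07852 VAR  (c) S = 9.661 VA  (d) PF = 1 (leading)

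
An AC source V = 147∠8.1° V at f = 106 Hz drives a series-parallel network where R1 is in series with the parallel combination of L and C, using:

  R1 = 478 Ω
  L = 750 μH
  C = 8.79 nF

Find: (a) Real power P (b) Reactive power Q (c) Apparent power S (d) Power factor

Step 1 — Angular frequency: ω = 2π·f = 2π·106 = 666 rad/s.
Step 2 — Component impedances:
  R1: Z = R = 478 Ω
  L: Z = jωL = j·666·0.00075 = 0 + j0.4995 Ω
  C: Z = 1/(jωC) = -j/(ω·C) = 0 - j1.708e+05 Ω
Step 3 — Parallel branch: L || C = 1/(1/L + 1/C) = 0 + j0.4995 Ω.
Step 4 — Series with R1: Z_total = R1 + (L || C) = 478 + j0.4995 Ω = 478∠0.1° Ω.
Step 5 — Source phasor: V = 147∠8.1° V = 145.5 + j20.71 V.
Step 6 — Current: I = V / Z = 0.3045 + j0.04301 A = 0.3075∠8.0° A.
Step 7 — Complex power: S = V·I* = 45.21 + j0.04724 VA.
Step 8 — Real power: P = Re(S) = 45.21 W.
Step 9 — Reactive power: Q = Im(S) = 0.04724 VAR.
Step 10 — Apparent power: |S| = 45.21 VA.
Step 11 — Power factor: PF = P/|S| = 1 (lagging).

(a) P = 45.21 W  (b) Q = 0.04724 VAR  (c) S = 45.21 VA  (d) PF = 1 (lagging)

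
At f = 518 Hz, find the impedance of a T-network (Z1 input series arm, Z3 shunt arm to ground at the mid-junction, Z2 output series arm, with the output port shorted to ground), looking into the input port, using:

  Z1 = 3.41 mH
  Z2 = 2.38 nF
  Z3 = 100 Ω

Step 1 — Angular frequency: ω = 2π·f = 2π·518 = 3255 rad/s.
Step 2 — Component impedances:
  Z1: Z = jωL = j·3255·0.00341 = 0 + j11.1 Ω
  Z2: Z = 1/(jωC) = -j/(ω·C) = 0 - j1.291e+05 Ω
  Z3: Z = R = 100 Ω
Step 3 — With the output port shorted to ground, the output series arm Z2 runs from the junction to ground; the shunt arm Z3 also runs from the junction to ground. They appear in parallel: Z3 || Z2 = 100 - j0.07746 Ω.
Step 4 — Series with input arm Z1: Z_in = Z1 + (Z3 || Z2) = 100 + j11.02 Ω = 100.6∠6.3° Ω.

Z = 100 + j11.02 Ω = 100.6∠6.3° Ω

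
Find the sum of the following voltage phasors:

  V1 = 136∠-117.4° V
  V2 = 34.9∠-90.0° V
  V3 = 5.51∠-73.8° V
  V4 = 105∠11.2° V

Step 1 — Convert each phasor to rectangular form:
  V1 = 136·(cos(-117.4°) + j·sin(-117.4°)) = -62.59 - j120.7 V
  V2 = 34.9·(cos(-90.0°) + j·sin(-90.0°)) = 0 - j34.9 V
  V3 = 5.51·(cos(-73.8°) + j·sin(-73.8°)) = 1.537 - j5.291 V
  V4 = 105·(cos(11.2°) + j·sin(11.2°)) = 103 + j20.39 V
Step 2 — Sum components: V_total = 41.95 - j140.5 V.
Step 3 — Convert to polar: |V_total| = 146.7 V, ∠V_total = -73.4°.

V_total = 146.7∠-73.4° V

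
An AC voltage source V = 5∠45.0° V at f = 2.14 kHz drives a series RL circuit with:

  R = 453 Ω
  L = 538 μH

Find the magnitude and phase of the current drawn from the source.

Step 1 — Angular frequency: ω = 2π·f = 2π·2140 = 1.345e+04 rad/s.
Step 2 — Component impedances:
  R: Z = R = 453 Ω
  L: Z = jωL = j·1.345e+04·0.000538 = 0 + j7.234 Ω
Step 3 — Series combination: Z_total = R + L = 453 + j7.234 Ω = 453.1∠0.9° Ω.
Step 4 — Source phasor: V = 5∠45.0° V = 3.536 + j3.536 V.
Step 5 — Ohm's law: I = V / Z_total = (3.536 + j3.536) / (453 + j7.234) = 0.007927 + j0.007678 A.
Step 6 — Convert to polar: |I| = 0.01104 A, ∠I = 44.1°.

I = 0.01104∠44.1° A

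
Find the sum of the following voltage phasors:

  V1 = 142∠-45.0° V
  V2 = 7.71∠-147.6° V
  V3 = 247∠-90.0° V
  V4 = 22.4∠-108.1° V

Step 1 — Convert each phasor to rectangular form:
  V1 = 142·(cos(-45.0°) + j·sin(-45.0°)) = 100.4 - j100.4 V
  V2 = 7.71·(cos(-147.6°) + j·sin(-147.6°)) = -6.51 - j4.131 V
  V3 = 247·(cos(-90.0°) + j·sin(-90.0°)) = 0 - j247 V
  V4 = 22.4·(cos(-108.1°) + j·sin(-108.1°)) = -6.959 - j21.29 V
Step 2 — Sum components: V_total = 86.94 - j372.8 V.
Step 3 — Convert to polar: |V_total| = 382.8 V, ∠V_total = -76.9°.

V_total = 382.8∠-76.9° V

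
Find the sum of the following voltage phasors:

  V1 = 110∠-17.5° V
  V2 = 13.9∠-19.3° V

Step 1 — Convert each phasor to rectangular form:
  V1 = 110·(cos(-17.5°) + j·sin(-17.5°)) = 104.9 - j33.08 V
  V2 = 13.9·(cos(-19.3°) + j·sin(-19.3°)) = 13.12 - j4.594 V
Step 2 — Sum components: V_total = 118 - j37.67 V.
Step 3 — Convert to polar: |V_total| = 123.9 V, ∠V_total = -17.7°.

V_total = 123.9∠-17.7° V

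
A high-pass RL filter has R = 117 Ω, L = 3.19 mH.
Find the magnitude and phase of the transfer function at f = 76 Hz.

Step 1 — Angular frequency: ω = 2π·76 = 477.5 rad/s.
Step 2 — Transfer function: H(jω) = jωL/(R + jωL).
Step 3 — Numerator jωL = j·1.523; denominator R + jωL = 117 + j1.523.
Step 4 — H = 0.0001695 + j0.01302.
Step 5 — Magnitude: |H| = 0.01302 (-37.7 dB); phase: φ = 89.3°.

|H| = 0.01302 (-37.7 dB), φ = 89.3°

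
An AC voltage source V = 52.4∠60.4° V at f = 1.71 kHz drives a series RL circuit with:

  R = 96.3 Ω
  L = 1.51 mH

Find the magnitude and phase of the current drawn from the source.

Step 1 — Angular frequency: ω = 2π·f = 2π·1710 = 1.074e+04 rad/s.
Step 2 — Component impedances:
  R: Z = R = 96.3 Ω
  L: Z = jωL = j·1.074e+04·0.00151 = 0 + j16.22 Ω
Step 3 — Series combination: Z_total = R + L = 96.3 + j16.22 Ω = 97.66∠9.6° Ω.
Step 4 — Source phasor: V = 52.4∠60.4° V = 25.88 + j45.56 V.
Step 5 — Ohm's law: I = V / Z_total = (25.88 + j45.56) / (96.3 + j16.22) = 0.3389 + j0.416 A.
Step 6 — Convert to polar: |I| = 0.5366 A, ∠I = 50.8°.

I = 0.5366∠50.8° A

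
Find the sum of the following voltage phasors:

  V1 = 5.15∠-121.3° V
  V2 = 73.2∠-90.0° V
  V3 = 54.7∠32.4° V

Step 1 — Convert each phasor to rectangular form:
  V1 = 5.15·(cos(-121.3°) + j·sin(-121.3°)) = -2.676 - j4.4 V
  V2 = 73.2·(cos(-90.0°) + j·sin(-90.0°)) = 0 - j73.2 V
  V3 = 54.7·(cos(32.4°) + j·sin(32.4°)) = 46.18 + j29.31 V
Step 2 — Sum components: V_total = 43.51 - j48.29 V.
Step 3 — Convert to polar: |V_total| = 65 V, ∠V_total = -48.0°.

V_total = 65∠-48.0° V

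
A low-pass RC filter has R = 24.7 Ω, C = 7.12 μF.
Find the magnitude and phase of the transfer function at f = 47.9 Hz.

Step 1 — Angular frequency: ω = 2π·47.9 = 301 rad/s.
Step 2 — Transfer function: H(jω) = 1/(1 + jωRC).
Step 3 — Denominator: 1 + jωRC = 1 + j·301·24.7·7.12e-06 = 1 + j0.05293.
Step 4 — H = 0.9972 - j0.05278.
Step 5 — Magnitude: |H| = 0.9986 (-0.0 dB); phase: φ = -3.0°.

|H| = 0.9986 (-0.0 dB), φ = -3.0°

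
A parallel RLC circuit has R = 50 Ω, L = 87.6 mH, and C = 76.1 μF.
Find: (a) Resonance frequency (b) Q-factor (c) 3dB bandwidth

Step 1 — Resonance: ω₀ = 1/√(LC) = 1/√(0.0876·7.61e-05) = 387.3 rad/s.
Step 2 — f₀ = ω₀/(2π) = 61.64 Hz.
Step 3 — Parallel Q: Q = R/(ω₀L) = 50/(387.3·0.0876) = 1.474.
Step 4 — Bandwidth: Δω = ω₀/Q = 262.8 rad/s; BW = Δω/(2π) = 41.83 Hz.

(a) f₀ = 61.64 Hz  (b) Q = 1.474  (c) BW = 41.83 Hz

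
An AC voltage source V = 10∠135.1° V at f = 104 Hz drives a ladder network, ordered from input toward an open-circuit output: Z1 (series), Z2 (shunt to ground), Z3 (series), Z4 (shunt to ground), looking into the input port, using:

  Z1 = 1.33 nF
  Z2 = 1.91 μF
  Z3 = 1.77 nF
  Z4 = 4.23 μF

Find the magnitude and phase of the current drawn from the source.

Step 1 — Angular frequency: ω = 2π·f = 2π·104 = 653.5 rad/s.
Step 2 — Component impedances:
  Z1: Z = 1/(jωC) = -j/(ω·C) = 0 - j1.151e+06 Ω
  Z2: Z = 1/(jωC) = -j/(ω·C) = 0 - j801.2 Ω
  Z3: Z = 1/(jωC) = -j/(ω·C) = 0 - j8.646e+05 Ω
  Z4: Z = 1/(jωC) = -j/(ω·C) = 0 - j361.8 Ω
Step 3 — Ladder network (open output): work backward from the far end, alternating series and parallel combinations. Z_in = 0 - j1.151e+06 Ω = 1.151e+06∠-90.0° Ω.
Step 4 — Source phasor: V = 10∠135.1° V = -7.083 + j7.059 V.
Step 5 — Ohm's law: I = V / Z_total = (-7.083 + j7.059) / (0 - j1.151e+06) = -6.13e-06 - j6.152e-06 A.
Step 6 — Convert to polar: |I| = 8.685e-06 A, ∠I = -134.9°.

I = 8.685e-06∠-134.9° A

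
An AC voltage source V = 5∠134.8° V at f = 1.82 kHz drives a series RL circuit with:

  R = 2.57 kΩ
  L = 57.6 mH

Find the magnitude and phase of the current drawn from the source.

Step 1 — Angular frequency: ω = 2π·f = 2π·1820 = 1.144e+04 rad/s.
Step 2 — Component impedances:
  R: Z = R = 2570 Ω
  L: Z = jωL = j·1.144e+04·0.0576 = 0 + j658.7 Ω
Step 3 — Series combination: Z_total = R + L = 2570 + j658.7 Ω = 2653∠14.4° Ω.
Step 4 — Source phasor: V = 5∠134.8° V = -3.523 + j3.548 V.
Step 5 — Ohm's law: I = V / Z_total = (-3.523 + j3.548) / (2570 + j658.7) = -0.0009544 + j0.001625 A.
Step 6 — Convert to polar: |I| = 0.001885 A, ∠I = 120.4°.

I = 0.001885∠120.4° A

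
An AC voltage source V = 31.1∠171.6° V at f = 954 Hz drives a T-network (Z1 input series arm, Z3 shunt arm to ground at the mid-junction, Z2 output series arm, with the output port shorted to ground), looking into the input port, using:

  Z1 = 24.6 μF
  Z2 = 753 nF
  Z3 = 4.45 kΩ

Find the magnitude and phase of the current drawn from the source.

Step 1 — Angular frequency: ω = 2π·f = 2π·954 = 5994 rad/s.
Step 2 — Component impedances:
  Z1: Z = 1/(jωC) = -j/(ω·C) = 0 - j6.782 Ω
  Z2: Z = 1/(jωC) = -j/(ω·C) = 0 - j221.6 Ω
  Z3: Z = R = 4450 Ω
Step 3 — With the output port shorted to ground, the output series arm Z2 runs from the junction to ground; the shunt arm Z3 also runs from the junction to ground. They appear in parallel: Z3 || Z2 = 11 - j221 Ω.
Step 4 — Series with input arm Z1: Z_in = Z1 + (Z3 || Z2) = 11 - j227.8 Ω = 228.1∠-87.2° Ω.
Step 5 — Source phasor: V = 31.1∠171.6° V = -30.77 + j4.543 V.
Step 6 — Ohm's law: I = V / Z_total = (-30.77 + j4.543) / (11 - j227.8) = -0.02641 - j0.1338 A.
Step 7 — Convert to polar: |I| = 0.1364 A, ∠I = -101.2°.

I = 0.1364∠-101.2° A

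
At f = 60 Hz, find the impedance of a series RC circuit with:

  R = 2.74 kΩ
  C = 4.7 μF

Step 1 — Angular frequency: ω = 2π·f = 2π·60 = 377 rad/s.
Step 2 — Component impedances:
  R: Z = R = 2740 Ω
  C: Z = 1/(jωC) = -j/(ω·C) = 0 - j564.4 Ω
Step 3 — Series combination: Z_total = R + C = 2740 - j564.4 Ω = 2798∠-11.6° Ω.

Z = 2740 - j564.4 Ω = 2798∠-11.6° Ω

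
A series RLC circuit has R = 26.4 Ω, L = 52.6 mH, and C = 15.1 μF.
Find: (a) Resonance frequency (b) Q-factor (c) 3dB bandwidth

Step 1 — Resonance: ω₀ = 1/√(LC) = 1/√(0.0526·1.51e-05) = 1122 rad/s.
Step 2 — f₀ = ω₀/(2π) = 178.6 Hz.
Step 3 — Series Q: Q = ω₀L/R = 1122·0.0526/26.4 = 2.236.
Step 4 — Bandwidth: Δω = ω₀/Q = 501.9 rad/s; BW = Δω/(2π) = 79.88 Hz.

(a) f₀ = 178.6 Hz  (b) Q = 2.236  (c) BW = 79.88 Hz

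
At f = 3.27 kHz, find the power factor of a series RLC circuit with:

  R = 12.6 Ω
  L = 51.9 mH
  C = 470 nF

Step 1 — Angular frequency: ω = 2π·f = 2π·3270 = 2.055e+04 rad/s.
Step 2 — Component impedances:
  R: Z = R = 12.6 Ω
  L: Z = jωL = j·2.055e+04·0.0519 = 0 + j1066 Ω
  C: Z = 1/(jωC) = -j/(ω·C) = 0 - j103.6 Ω
Step 3 — Series combination: Z_total = R + L + C = 12.6 + j962.8 Ω = 962.9∠89.3° Ω.
Step 4 — Power factor: PF = cos(φ) = Re(Z)/|Z| = 12.6/962.9 = 0.01309.
Step 5 — Type: Im(Z) = 962.8 ⇒ lagging (phase φ = 89.3°).

PF = 0.01309 (lagging, φ = 89.3°)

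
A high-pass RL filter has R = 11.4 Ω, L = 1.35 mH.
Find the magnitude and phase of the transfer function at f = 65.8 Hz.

Step 1 — Angular frequency: ω = 2π·65.8 = 413.4 rad/s.
Step 2 — Transfer function: H(jω) = jωL/(R + jωL).
Step 3 — Numerator jωL = j·0.5581; denominator R + jωL = 11.4 + j0.5581.
Step 4 — H = 0.002391 + j0.04884.
Step 5 — Magnitude: |H| = 0.0489 (-26.2 dB); phase: φ = 87.2°.

|H| = 0.0489 (-26.2 dB), φ = 87.2°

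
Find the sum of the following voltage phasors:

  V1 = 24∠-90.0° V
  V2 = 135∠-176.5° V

Step 1 — Convert each phasor to rectangular form:
  V1 = 24·(cos(-90.0°) + j·sin(-90.0°)) = 0 - j24 V
  V2 = 135·(cos(-176.5°) + j·sin(-176.5°)) = -134.7 - j8.242 V
Step 2 — Sum components: V_total = -134.7 - j32.24 V.
Step 3 — Convert to polar: |V_total| = 138.6 V, ∠V_total = -166.5°.

V_total = 138.6∠-166.5° V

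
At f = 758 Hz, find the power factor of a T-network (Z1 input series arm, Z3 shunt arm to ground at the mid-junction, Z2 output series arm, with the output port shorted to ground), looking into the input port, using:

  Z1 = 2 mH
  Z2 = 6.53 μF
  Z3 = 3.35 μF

Step 1 — Angular frequency: ω = 2π·f = 2π·758 = 4763 rad/s.
Step 2 — Component impedances:
  Z1: Z = jωL = j·4763·0.002 = 0 + j9.525 Ω
  Z2: Z = 1/(jωC) = -j/(ω·C) = 0 - j32.15 Ω
  Z3: Z = 1/(jωC) = -j/(ω·C) = 0 - j62.68 Ω
Step 3 — With the output port shorted to ground, the output series arm Z2 runs from the junction to ground; the shunt arm Z3 also runs from the junction to ground. They appear in parallel: Z3 || Z2 = 0 - j21.25 Ω.
Step 4 — Series with input arm Z1: Z_in = Z1 + (Z3 || Z2) = 0 - j11.73 Ω = 11.73∠-90.0° Ω.
Step 5 — Power factor: PF = cos(φ) = Re(Z)/|Z| = 0/11.73 = 0.
Step 6 — Type: Im(Z) = -11.73 ⇒ leading (phase φ = -90.0°).

PF = 0 (leading, φ = -90.0°)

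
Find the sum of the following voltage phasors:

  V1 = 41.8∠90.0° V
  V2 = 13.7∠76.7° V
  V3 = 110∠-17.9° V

Step 1 — Convert each phasor to rectangular form:
  V1 = 41.8·(cos(90.0°) + j·sin(90.0°)) = 0 + j41.8 V
  V2 = 13.7·(cos(76.7°) + j·sin(76.7°)) = 3.152 + j13.33 V
  V3 = 110·(cos(-17.9°) + j·sin(-17.9°)) = 104.7 - j33.81 V
Step 2 — Sum components: V_total = 107.8 + j21.32 V.
Step 3 — Convert to polar: |V_total| = 109.9 V, ∠V_total = 11.2°.

V_total = 109.9∠11.2° V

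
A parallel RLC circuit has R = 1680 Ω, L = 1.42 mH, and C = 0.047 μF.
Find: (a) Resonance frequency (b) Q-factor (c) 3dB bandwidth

Step 1 — Resonance: ω₀ = 1/√(LC) = 1/√(0.00142·4.7e-08) = 1.224e+05 rad/s.
Step 2 — f₀ = ω₀/(2π) = 1.948e+04 Hz.
Step 3 — Parallel Q: Q = R/(ω₀L) = 1680/(1.224e+05·0.00142) = 9.665.
Step 4 — Bandwidth: Δω = ω₀/Q = 1.266e+04 rad/s; BW = Δω/(2π) = 2016 Hz.

(a) f₀ = 1.948e+04 Hz  (b) Q = 9.665  (c) BW = 2016 Hz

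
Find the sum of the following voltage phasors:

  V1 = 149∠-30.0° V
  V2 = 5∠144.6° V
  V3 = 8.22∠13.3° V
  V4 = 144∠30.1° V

Step 1 — Convert each phasor to rectangular form:
  V1 = 149·(cos(-30.0°) + j·sin(-30.0°)) = 129 - j74.5 V
  V2 = 5·(cos(144.6°) + j·sin(144.6°)) = -4.076 + j2.896 V
  V3 = 8.22·(cos(13.3°) + j·sin(13.3°)) = 8 + j1.891 V
  V4 = 144·(cos(30.1°) + j·sin(30.1°)) = 124.6 + j72.22 V
Step 2 — Sum components: V_total = 257.5 + j2.505 V.
Step 3 — Convert to polar: |V_total| = 257.6 V, ∠V_total = 0.6°.

V_total = 257.6∠0.6° V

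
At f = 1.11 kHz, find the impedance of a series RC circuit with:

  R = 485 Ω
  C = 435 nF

Step 1 — Angular frequency: ω = 2π·f = 2π·1110 = 6974 rad/s.
Step 2 — Component impedances:
  R: Z = R = 485 Ω
  C: Z = 1/(jωC) = -j/(ω·C) = 0 - j329.6 Ω
Step 3 — Series combination: Z_total = R + C = 485 - j329.6 Ω = 586.4∠-34.2° Ω.

Z = 485 - j329.6 Ω = 586.4∠-34.2° Ω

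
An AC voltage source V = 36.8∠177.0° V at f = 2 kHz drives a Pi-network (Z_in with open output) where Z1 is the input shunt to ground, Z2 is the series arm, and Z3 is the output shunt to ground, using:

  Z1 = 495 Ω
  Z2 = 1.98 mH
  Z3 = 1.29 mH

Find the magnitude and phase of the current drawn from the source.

Step 1 — Angular frequency: ω = 2π·f = 2π·2000 = 1.257e+04 rad/s.
Step 2 — Component impedances:
  Z1: Z = R = 495 Ω
  Z2: Z = jωL = j·1.257e+04·0.00198 = 0 + j24.88 Ω
  Z3: Z = jωL = j·1.257e+04·0.00129 = 0 + j16.21 Ω
Step 3 — With open output, the series arm Z2 and the output shunt Z3 appear in series to ground: Z2 + Z3 = 0 + j41.09 Ω.
Step 4 — Parallel with input shunt Z1: Z_in = Z1 || (Z2 + Z3) = 3.388 + j40.81 Ω = 40.95∠85.3° Ω.
Step 5 — Source phasor: V = 36.8∠177.0° V = -36.75 + j1.926 V.
Step 6 — Ohm's law: I = V / Z_total = (-36.75 + j1.926) / (3.388 + j40.81) = -0.02737 + j0.8982 A.
Step 7 — Convert to polar: |I| = 0.8986 A, ∠I = 91.7°.

I = 0.8986∠91.7° A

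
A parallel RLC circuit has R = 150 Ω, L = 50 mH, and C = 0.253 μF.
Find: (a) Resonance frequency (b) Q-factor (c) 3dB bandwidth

Step 1 — Resonance: ω₀ = 1/√(LC) = 1/√(0.05·2.53e-07) = 8891 rad/s.
Step 2 — f₀ = ω₀/(2π) = 1415 Hz.
Step 3 — Parallel Q: Q = R/(ω₀L) = 150/(8891·0.05) = 0.3374.
Step 4 — Bandwidth: Δω = ω₀/Q = 2.635e+04 rad/s; BW = Δω/(2π) = 4194 Hz.

(a) f₀ = 1415 Hz  (b) Q = 0.3374  (c) BW = 4194 Hz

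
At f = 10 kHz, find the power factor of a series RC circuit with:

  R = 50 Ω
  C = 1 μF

Step 1 — Angular frequency: ω = 2π·f = 2π·1e+04 = 6.283e+04 rad/s.
Step 2 — Component impedances:
  R: Z = R = 50 Ω
  C: Z = 1/(jωC) = -j/(ω·C) = 0 - j15.92 Ω
Step 3 — Series combination: Z_total = R + C = 50 - j15.92 Ω = 52.47∠-17.7° Ω.
Step 4 — Power factor: PF = cos(φ) = Re(Z)/|Z| = 50/52.47 = 0.9529.
Step 5 — Type: Im(Z) = -15.92 ⇒ leading (phase φ = -17.7°).

PF = 0.9529 (leading, φ = -17.7°)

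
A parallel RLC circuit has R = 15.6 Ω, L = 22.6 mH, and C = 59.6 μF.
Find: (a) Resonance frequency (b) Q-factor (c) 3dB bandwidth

Step 1 — Resonance: ω₀ = 1/√(LC) = 1/√(0.0226·5.96e-05) = 861.6 rad/s.
Step 2 — f₀ = ω₀/(2π) = 137.1 Hz.
Step 3 — Parallel Q: Q = R/(ω₀L) = 15.6/(861.6·0.0226) = 0.8011.
Step 4 — Bandwidth: Δω = ω₀/Q = 1076 rad/s; BW = Δω/(2π) = 171.2 Hz.

(a) f₀ = 137.1 Hz  (b) Q = 0.8011  (c) BW = 171.2 Hz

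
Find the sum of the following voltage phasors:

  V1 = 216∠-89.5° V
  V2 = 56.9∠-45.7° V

Step 1 — Convert each phasor to rectangular form:
  V1 = 216·(cos(-89.5°) + j·sin(-89.5°)) = 1.885 - j216 V
  V2 = 56.9·(cos(-45.7°) + j·sin(-45.7°)) = 39.74 - j40.72 V
Step 2 — Sum components: V_total = 41.62 - j256.7 V.
Step 3 — Convert to polar: |V_total| = 260.1 V, ∠V_total = -80.8°.

V_total = 260.1∠-80.8° V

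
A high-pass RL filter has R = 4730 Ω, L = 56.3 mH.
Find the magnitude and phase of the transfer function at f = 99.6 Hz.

Step 1 — Angular frequency: ω = 2π·99.6 = 625.8 rad/s.
Step 2 — Transfer function: H(jω) = jωL/(R + jωL).
Step 3 — Numerator jωL = j·35.23; denominator R + jωL = 4730 + j35.23.
Step 4 — H = 5.548e-05 + j0.007448.
Step 5 — Magnitude: |H| = 0.007449 (-42.6 dB); phase: φ = 89.6°.

|H| = 0.007449 (-42.6 dB), φ = 89.6°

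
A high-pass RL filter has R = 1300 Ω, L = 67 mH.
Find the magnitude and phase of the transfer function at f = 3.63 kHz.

Step 1 — Angular frequency: ω = 2π·3630 = 2.281e+04 rad/s.
Step 2 — Transfer function: H(jω) = jωL/(R + jωL).
Step 3 — Numerator jωL = j·1528; denominator R + jωL = 1300 + j1528.
Step 4 — H = 0.5801 + j0.4935.
Step 5 — Magnitude: |H| = 0.7617 (-2.4 dB); phase: φ = 40.4°.

|H| = 0.7617 (-2.4 dB), φ = 40.4°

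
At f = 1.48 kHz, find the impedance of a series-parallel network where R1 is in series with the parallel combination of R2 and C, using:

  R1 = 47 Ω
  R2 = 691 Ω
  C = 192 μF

Step 1 — Angular frequency: ω = 2π·f = 2π·1480 = 9299 rad/s.
Step 2 — Component impedances:
  R1: Z = R = 47 Ω
  R2: Z = R = 691 Ω
  C: Z = 1/(jωC) = -j/(ω·C) = 0 - j0.5601 Ω
Step 3 — Parallel branch: R2 || C = 1/(1/R2 + 1/C) = 0.000454 - j0.5601 Ω.
Step 4 — Series with R1: Z_total = R1 + (R2 || C) = 47 - j0.5601 Ω = 47∠-0.7° Ω.

Z = 47 - j0.5601 Ω = 47∠-0.7° Ω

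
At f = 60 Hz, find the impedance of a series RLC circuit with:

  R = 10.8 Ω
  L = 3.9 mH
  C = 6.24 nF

Step 1 — Angular frequency: ω = 2π·f = 2π·60 = 377 rad/s.
Step 2 — Component impedances:
  R: Z = R = 10.8 Ω
  L: Z = jωL = j·377·0.0039 = 0 + j1.47 Ω
  C: Z = 1/(jωC) = -j/(ω·C) = 0 - j4.251e+05 Ω
Step 3 — Series combination: Z_total = R + L + C = 10.8 - j4.251e+05 Ω = 4.251e+05∠-90.0° Ω.

Z = 10.8 - j4.251e+05 Ω = 4.251e+05∠-90.0° Ω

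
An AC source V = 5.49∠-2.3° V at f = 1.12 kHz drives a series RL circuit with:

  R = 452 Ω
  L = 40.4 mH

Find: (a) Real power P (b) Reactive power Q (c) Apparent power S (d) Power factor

Step 1 — Angular frequency: ω = 2π·f = 2π·1120 = 7037 rad/s.
Step 2 — Component impedances:
  R: Z = R = 452 Ω
  L: Z = jωL = j·7037·0.0404 = 0 + j284.3 Ω
Step 3 — Series combination: Z_total = R + L = 452 + j284.3 Ω = 534∠32.2° Ω.
Step 4 — Source phasor: V = 5.49∠-2.3° V = 5.486 - j0.2203 V.
Step 5 — Current: I = V / Z = 0.008476 - j0.005819 A = 0.01028∠-34.5° A.
Step 6 — Complex power: S = V·I* = 0.04778 + j0.03005 VA.
Step 7 — Real power: P = Re(S) = 0.04778 W.
Step 8 — Reactive power: Q = Im(S) = 0.03005 VAR.
Step 9 — Apparent power: |S| = 0.05644 VA.
Step 10 — Power factor: PF = P/|S| = 0.8465 (lagging).

(a) P = 0.04778 W  (b) Q = 0.03005 VAR  (c) S = 0.05644 VA  (d) PF = 0.8465 (lagging)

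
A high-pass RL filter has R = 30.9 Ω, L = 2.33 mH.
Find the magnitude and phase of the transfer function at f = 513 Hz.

Step 1 — Angular frequency: ω = 2π·513 = 3223 rad/s.
Step 2 — Transfer function: H(jω) = jωL/(R + jωL).
Step 3 — Numerator jωL = j·7.51; denominator R + jωL = 30.9 + j7.51.
Step 4 — H = 0.05578 + j0.2295.
Step 5 — Magnitude: |H| = 0.2362 (-12.5 dB); phase: φ = 76.3°.

|H| = 0.2362 (-12.5 dB), φ = 76.3°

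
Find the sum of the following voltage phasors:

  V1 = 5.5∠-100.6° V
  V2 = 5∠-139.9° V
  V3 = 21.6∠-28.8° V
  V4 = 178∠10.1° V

Step 1 — Convert each phasor to rectangular form:
  V1 = 5.5·(cos(-100.6°) + j·sin(-100.6°)) = -1.012 - j5.406 V
  V2 = 5·(cos(-139.9°) + j·sin(-139.9°)) = -3.825 - j3.221 V
  V3 = 21.6·(cos(-28.8°) + j·sin(-28.8°)) = 18.93 - j10.41 V
  V4 = 178·(cos(10.1°) + j·sin(10.1°)) = 175.2 + j31.22 V
Step 2 — Sum components: V_total = 189.3 + j12.18 V.
Step 3 — Convert to polar: |V_total| = 189.7 V, ∠V_total = 3.7°.

V_total = 189.7∠3.7° V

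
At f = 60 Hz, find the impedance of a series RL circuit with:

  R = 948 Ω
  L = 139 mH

Step 1 — Angular frequency: ω = 2π·f = 2π·60 = 377 rad/s.
Step 2 — Component impedances:
  R: Z = R = 948 Ω
  L: Z = jωL = j·377·0.139 = 0 + j52.4 Ω
Step 3 — Series combination: Z_total = R + L = 948 + j52.4 Ω = 949.4∠3.2° Ω.

Z = 948 + j52.4 Ω = 949.4∠3.2° Ω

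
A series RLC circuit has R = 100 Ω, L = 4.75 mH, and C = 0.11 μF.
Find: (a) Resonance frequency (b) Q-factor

Step 1 — Resonance condition Im(Z)=0 gives ω₀ = 1/√(LC).
Step 2 — ω₀ = 1/√(0.00475·1.1e-07) = 4.375e+04 rad/s.
Step 3 — f₀ = ω₀/(2π) = 6963 Hz.
Step 4 — Series Q: Q = ω₀L/R = 4.375e+04·0.00475/100 = 2.078.

(a) f₀ = 6963 Hz  (b) Q = 2.078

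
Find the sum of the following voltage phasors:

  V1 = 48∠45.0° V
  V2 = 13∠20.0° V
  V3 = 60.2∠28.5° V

Step 1 — Convert each phasor to rectangular form:
  V1 = 48·(cos(45.0°) + j·sin(45.0°)) = 33.94 + j33.94 V
  V2 = 13·(cos(20.0°) + j·sin(20.0°)) = 12.22 + j4.446 V
  V3 = 60.2·(cos(28.5°) + j·sin(28.5°)) = 52.9 + j28.72 V
Step 2 — Sum components: V_total = 99.06 + j67.11 V.
Step 3 — Convert to polar: |V_total| = 119.7 V, ∠V_total = 34.1°.

V_total = 119.7∠34.1° V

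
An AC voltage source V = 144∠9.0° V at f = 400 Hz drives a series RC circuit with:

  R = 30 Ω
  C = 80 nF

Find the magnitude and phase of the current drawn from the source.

Step 1 — Angular frequency: ω = 2π·f = 2π·400 = 2513 rad/s.
Step 2 — Component impedances:
  R: Z = R = 30 Ω
  C: Z = 1/(jωC) = -j/(ω·C) = 0 - j4974 Ω
Step 3 — Series combination: Z_total = R + C = 30 - j4974 Ω = 4974∠-89.7° Ω.
Step 4 — Source phasor: V = 144∠9.0° V = 142.2 + j22.53 V.
Step 5 — Ohm's law: I = V / Z_total = (142.2 + j22.53) / (30 - j4974) = -0.004357 + j0.02862 A.
Step 6 — Convert to polar: |I| = 0.02895 A, ∠I = 98.7°.

I = 0.02895∠98.7° A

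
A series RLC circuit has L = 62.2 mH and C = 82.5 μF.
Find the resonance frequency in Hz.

Step 1 — Resonance condition Im(Z)=0 gives ω₀ = 1/√(LC).
Step 2 — ω₀ = 1/√(0.0622·8.25e-05) = 441.4 rad/s.
Step 3 — f₀ = ω₀/(2π) = 70.26 Hz.

f₀ = 70.26 Hz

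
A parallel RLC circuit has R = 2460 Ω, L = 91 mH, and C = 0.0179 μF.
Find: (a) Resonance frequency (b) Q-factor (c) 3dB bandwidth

Step 1 — Resonance: ω₀ = 1/√(LC) = 1/√(0.091·1.79e-08) = 2.478e+04 rad/s.
Step 2 — f₀ = ω₀/(2π) = 3943 Hz.
Step 3 — Parallel Q: Q = R/(ω₀L) = 2460/(2.478e+04·0.091) = 1.091.
Step 4 — Bandwidth: Δω = ω₀/Q = 2.271e+04 rad/s; BW = Δω/(2π) = 3614 Hz.

(a) f₀ = 3943 Hz  (b) Q = 1.091  (c) BW = 3614 Hz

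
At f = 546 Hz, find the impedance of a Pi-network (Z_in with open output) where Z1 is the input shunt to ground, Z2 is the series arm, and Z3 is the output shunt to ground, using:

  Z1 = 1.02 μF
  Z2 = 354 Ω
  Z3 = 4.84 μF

Step 1 — Angular frequency: ω = 2π·f = 2π·546 = 3431 rad/s.
Step 2 — Component impedances:
  Z1: Z = 1/(jωC) = -j/(ω·C) = 0 - j285.8 Ω
  Z2: Z = R = 354 Ω
  Z3: Z = 1/(jωC) = -j/(ω·C) = 0 - j60.23 Ω
Step 3 — With open output, the series arm Z2 and the output shunt Z3 appear in series to ground: Z2 + Z3 = 354 - j60.23 Ω.
Step 4 — Parallel with input shunt Z1: Z_in = Z1 || (Z2 + Z3) = 118 - j170.5 Ω = 207.3∠-55.3° Ω.

Z = 118 - j170.5 Ω = 207.3∠-55.3° Ω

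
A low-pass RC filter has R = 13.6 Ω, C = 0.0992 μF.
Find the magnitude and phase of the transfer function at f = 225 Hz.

Step 1 — Angular frequency: ω = 2π·225 = 1414 rad/s.
Step 2 — Transfer function: H(jω) = 1/(1 + jωRC).
Step 3 — Denominator: 1 + jωRC = 1 + j·1414·13.6·9.92e-08 = 1 + j0.001907.
Step 4 — H = 1 - j0.001907.
Step 5 — Magnitude: |H| = 1 (-0.0 dB); phase: φ = -0.1°.

|H| = 1 (-0.0 dB), φ = -0.1°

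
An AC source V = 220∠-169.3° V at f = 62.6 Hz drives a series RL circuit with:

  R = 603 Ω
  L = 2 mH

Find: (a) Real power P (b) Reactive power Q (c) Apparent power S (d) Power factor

Step 1 — Angular frequency: ω = 2π·f = 2π·62.6 = 393.3 rad/s.
Step 2 — Component impedances:
  R: Z = R = 603 Ω
  L: Z = jωL = j·393.3·0.002 = 0 + j0.7867 Ω
Step 3 — Series combination: Z_total = R + L = 603 + j0.7867 Ω = 603∠0.1° Ω.
Step 4 — Source phasor: V = 220∠-169.3° V = -216.2 - j40.85 V.
Step 5 — Current: I = V / Z = -0.3586 - j0.06727 A = 0.3648∠-169.4° A.
Step 6 — Complex power: S = V·I* = 80.27 + j0.1047 VA.
Step 7 — Real power: P = Re(S) = 80.27 W.
Step 8 — Reactive power: Q = Im(S) = 0.1047 VAR.
Step 9 — Apparent power: |S| = 80.27 VA.
Step 10 — Power factor: PF = P/|S| = 1 (lagging).

(a) P = 80.27 W  (b) Q = 0.1047 VAR  (c) S = 80.27 VA  (d) PF = 1 (lagging)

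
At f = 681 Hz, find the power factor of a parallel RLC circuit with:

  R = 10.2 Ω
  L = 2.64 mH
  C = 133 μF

Step 1 — Angular frequency: ω = 2π·f = 2π·681 = 4279 rad/s.
Step 2 — Component impedances:
  R: Z = R = 10.2 Ω
  L: Z = jωL = j·4279·0.00264 = 0 + j11.3 Ω
  C: Z = 1/(jωC) = -j/(ω·C) = 0 - j1.757 Ω
Step 3 — Parallel combination: 1/Z_total = 1/R + 1/L + 1/C; Z_total = 0.4076 - j1.998 Ω = 2.039∠-78.5° Ω.
Step 4 — Power factor: PF = cos(φ) = Re(Z)/|Z| = 0.4076/2.039 = 0.1999.
Step 5 — Type: Im(Z) = -1.998 ⇒ leading (phase φ = -78.5°).

PF = 0.1999 (leading, φ = -78.5°)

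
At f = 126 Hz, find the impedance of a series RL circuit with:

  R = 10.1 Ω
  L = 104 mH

Step 1 — Angular frequency: ω = 2π·f = 2π·126 = 791.7 rad/s.
Step 2 — Component impedances:
  R: Z = R = 10.1 Ω
  L: Z = jωL = j·791.7·0.104 = 0 + j82.33 Ω
Step 3 — Series combination: Z_total = R + L = 10.1 + j82.33 Ω = 82.95∠83.0° Ω.

Z = 10.1 + j82.33 Ω = 82.95∠83.0° Ω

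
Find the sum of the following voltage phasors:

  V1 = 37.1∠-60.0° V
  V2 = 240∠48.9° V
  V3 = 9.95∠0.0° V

Step 1 — Convert each phasor to rectangular form:
  V1 = 37.1·(cos(-60.0°) + j·sin(-60.0°)) = 18.55 - j32.13 V
  V2 = 240·(cos(48.9°) + j·sin(48.9°)) = 157.8 + j180.9 V
  V3 = 9.95·(cos(0.0°) + j·sin(0.0°)) = 9.95 V
Step 2 — Sum components: V_total = 186.3 + j148.7 V.
Step 3 — Convert to polar: |V_total| = 238.4 V, ∠V_total = 38.6°.

V_total = 238.4∠38.6° V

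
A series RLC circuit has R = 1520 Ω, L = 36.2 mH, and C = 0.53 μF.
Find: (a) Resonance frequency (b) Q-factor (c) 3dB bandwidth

Step 1 — Resonance: ω₀ = 1/√(LC) = 1/√(0.0362·5.3e-07) = 7220 rad/s.
Step 2 — f₀ = ω₀/(2π) = 1149 Hz.
Step 3 — Series Q: Q = ω₀L/R = 7220·0.0362/1520 = 0.1719.
Step 4 — Bandwidth: Δω = ω₀/Q = 4.199e+04 rad/s; BW = Δω/(2π) = 6683 Hz.

(a) f₀ = 1149 Hz  (b) Q = 0.1719  (c) BW = 6683 Hz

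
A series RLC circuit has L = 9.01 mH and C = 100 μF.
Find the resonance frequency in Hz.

Step 1 — Resonance condition Im(Z)=0 gives ω₀ = 1/√(LC).
Step 2 — ω₀ = 1/√(0.00901·0.0001) = 1054 rad/s.
Step 3 — f₀ = ω₀/(2π) = 167.7 Hz.

f₀ = 167.7 Hz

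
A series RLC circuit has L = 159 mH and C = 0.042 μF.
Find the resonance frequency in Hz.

Step 1 — Resonance condition Im(Z)=0 gives ω₀ = 1/√(LC).
Step 2 — ω₀ = 1/√(0.159·4.2e-08) = 1.224e+04 rad/s.
Step 3 — f₀ = ω₀/(2π) = 1948 Hz.

f₀ = 1948 Hz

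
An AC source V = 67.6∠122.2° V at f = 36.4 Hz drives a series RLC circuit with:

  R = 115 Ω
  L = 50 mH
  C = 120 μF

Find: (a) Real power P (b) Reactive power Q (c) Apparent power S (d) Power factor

Step 1 — Angular frequency: ω = 2π·f = 2π·36.4 = 228.7 rad/s.
Step 2 — Component impedances:
  R: Z = R = 115 Ω
  L: Z = jωL = j·228.7·0.05 = 0 + j11.44 Ω
  C: Z = 1/(jωC) = -j/(ω·C) = 0 - j36.44 Ω
Step 3 — Series combination: Z_total = R + L + C = 115 - j25 Ω = 117.7∠-12.3° Ω.
Step 4 — Source phasor: V = 67.6∠122.2° V = -36.02 + j57.2 V.
Step 5 — Current: I = V / Z = -0.4024 + j0.4099 A = 0.5744∠134.5° A.
Step 6 — Complex power: S = V·I* = 37.94 - j8.249 VA.
Step 7 — Real power: P = Re(S) = 37.94 W.
Step 8 — Reactive power: Q = Im(S) = -8.249 VAR.
Step 9 — Apparent power: |S| = 38.83 VA.
Step 10 — Power factor: PF = P/|S| = 0.9772 (leading).

(a) P = 37.94 W  (b) Q = -8.249 VAR  (c) S = 38.83 VA  (d) PF = 0.9772 (leading)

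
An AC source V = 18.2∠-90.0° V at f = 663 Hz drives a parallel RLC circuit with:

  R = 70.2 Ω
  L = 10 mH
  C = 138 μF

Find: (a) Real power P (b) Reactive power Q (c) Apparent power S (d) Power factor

Step 1 — Angular frequency: ω = 2π·f = 2π·663 = 4166 rad/s.
Step 2 — Component impedances:
  R: Z = R = 70.2 Ω
  L: Z = jωL = j·4166·0.01 = 0 + j41.66 Ω
  C: Z = 1/(jωC) = -j/(ω·C) = 0 - j1.74 Ω
Step 3 — Parallel combination: 1/Z_total = 1/R + 1/L + 1/C; Z_total = 0.04691 - j1.814 Ω = 1.815∠-88.5° Ω.
Step 4 — Source phasor: V = 18.2∠-90.0° V = 0 - j18.2 V.
Step 5 — Current: I = V / Z = 10.03 - j0.2593 A = 10.03∠-1.5° A.
Step 6 — Complex power: S = V·I* = 4.719 - j182.5 VA.
Step 7 — Real power: P = Re(S) = 4.719 W.
Step 8 — Reactive power: Q = Im(S) = -182.5 VAR.
Step 9 — Apparent power: |S| = 182.5 VA.
Step 10 — Power factor: PF = P/|S| = 0.02585 (leading).

(a) P = 4.719 W  (b) Q = -182.5 VAR  (c) S = 182.5 VA  (d) PF = 0.02585 (leading)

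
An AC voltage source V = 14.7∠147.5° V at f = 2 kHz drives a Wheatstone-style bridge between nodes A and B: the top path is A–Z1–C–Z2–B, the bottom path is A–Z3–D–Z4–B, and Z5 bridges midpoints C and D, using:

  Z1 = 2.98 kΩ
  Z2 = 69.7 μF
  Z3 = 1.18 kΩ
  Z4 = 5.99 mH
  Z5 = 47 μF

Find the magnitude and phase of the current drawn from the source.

Step 1 — Angular frequency: ω = 2π·f = 2π·2000 = 1.257e+04 rad/s.
Step 2 — Component impedances:
  Z1: Z = R = 2980 Ω
  Z2: Z = 1/(jωC) = -j/(ω·C) = 0 - j1.142 Ω
  Z3: Z = R = 1180 Ω
  Z4: Z = jωL = j·1.257e+04·0.00599 = 0 + j75.27 Ω
  Z5: Z = 1/(jωC) = -j/(ω·C) = 0 - j1.693 Ω
Step 3 — Bridge requires nodal analysis (the Z5 bridge couples midpoints C and D, so the two paths cannot be reduced to a simple series/parallel combination). Setting node B to ground and injecting 1 A at node A, the 3-node admittance system at A, C, D solves to V_A = Z_AB = 845.3 - j2.087 Ω = 845.3∠-0.1° Ω.
Step 4 — Source phasor: V = 14.7∠147.5° V = -12.4 + j7.898 V.
Step 5 — Ohm's law: I = V / Z_total = (-12.4 + j7.898) / (845.3 - j2.087) = -0.01469 + j0.009308 A.
Step 6 — Convert to polar: |I| = 0.01739 A, ∠I = 147.6°.

I = 0.01739∠147.6° A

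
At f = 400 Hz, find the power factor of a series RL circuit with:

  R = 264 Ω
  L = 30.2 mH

Step 1 — Angular frequency: ω = 2π·f = 2π·400 = 2513 rad/s.
Step 2 — Component impedances:
  R: Z = R = 264 Ω
  L: Z = jωL = j·2513·0.0302 = 0 + j75.9 Ω
Step 3 — Series combination: Z_total = R + L = 264 + j75.9 Ω = 274.7∠16.0° Ω.
Step 4 — Power factor: PF = cos(φ) = Re(Z)/|Z| = 264/274.69 = 0.9611.
Step 5 — Type: Im(Z) = 75.9 ⇒ lagging (phase φ = 16.0°).

PF = 0.9611 (lagging, φ = 16.0°)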